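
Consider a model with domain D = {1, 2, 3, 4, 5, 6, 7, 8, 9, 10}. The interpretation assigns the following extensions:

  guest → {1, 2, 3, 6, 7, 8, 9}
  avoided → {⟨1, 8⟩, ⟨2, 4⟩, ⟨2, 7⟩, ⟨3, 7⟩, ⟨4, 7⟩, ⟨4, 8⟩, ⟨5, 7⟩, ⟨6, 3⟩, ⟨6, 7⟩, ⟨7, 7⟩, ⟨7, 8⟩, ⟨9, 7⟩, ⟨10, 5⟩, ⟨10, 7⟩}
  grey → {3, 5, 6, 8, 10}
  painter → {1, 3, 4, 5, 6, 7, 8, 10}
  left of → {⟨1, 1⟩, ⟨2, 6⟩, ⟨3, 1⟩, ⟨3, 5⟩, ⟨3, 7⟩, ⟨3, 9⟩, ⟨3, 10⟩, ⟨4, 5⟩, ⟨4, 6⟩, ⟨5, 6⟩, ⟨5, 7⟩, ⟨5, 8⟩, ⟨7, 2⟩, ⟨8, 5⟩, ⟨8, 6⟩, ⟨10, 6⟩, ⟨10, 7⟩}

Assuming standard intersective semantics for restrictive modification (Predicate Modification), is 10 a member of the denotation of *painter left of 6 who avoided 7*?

⟦left of 6⟧ = {x : ⟨x, 6⟩ ∈ ⟦left of⟧} = {2, 4, 5, 8, 10}
⟦who avoided 7⟧ = {x : ⟨x, 7⟩ ∈ ⟦avoided⟧} = {2, 3, 4, 5, 6, 7, 9, 10}
⟦painter⟧ = {1, 3, 4, 5, 6, 7, 8, 10}
… ∩ ⟦left of 6⟧ = {1, 3, 4, 5, 6, 7, 8, 10} ∩ {2, 4, 5, 8, 10} = {4, 5, 8, 10}
… ∩ ⟦who avoided 7⟧ = {4, 5, 8, 10} ∩ {2, 3, 4, 5, 6, 7, 9, 10} = {4, 5, 10}
⟦painter left of 6 who avoided 7⟧ = {4, 5, 10}; 10 ∈ this set.

yes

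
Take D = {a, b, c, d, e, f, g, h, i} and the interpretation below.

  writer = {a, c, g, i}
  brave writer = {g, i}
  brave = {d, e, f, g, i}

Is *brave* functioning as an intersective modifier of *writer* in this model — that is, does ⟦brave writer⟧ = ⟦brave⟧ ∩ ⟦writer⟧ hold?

yes

⟦brave⟧ ∩ ⟦writer⟧ = {d, e, f, g, i} ∩ {a, c, g, i} = {g, i}
Observed ⟦brave writer⟧ = {g, i}.
These coincide, so the modifier is intersective here.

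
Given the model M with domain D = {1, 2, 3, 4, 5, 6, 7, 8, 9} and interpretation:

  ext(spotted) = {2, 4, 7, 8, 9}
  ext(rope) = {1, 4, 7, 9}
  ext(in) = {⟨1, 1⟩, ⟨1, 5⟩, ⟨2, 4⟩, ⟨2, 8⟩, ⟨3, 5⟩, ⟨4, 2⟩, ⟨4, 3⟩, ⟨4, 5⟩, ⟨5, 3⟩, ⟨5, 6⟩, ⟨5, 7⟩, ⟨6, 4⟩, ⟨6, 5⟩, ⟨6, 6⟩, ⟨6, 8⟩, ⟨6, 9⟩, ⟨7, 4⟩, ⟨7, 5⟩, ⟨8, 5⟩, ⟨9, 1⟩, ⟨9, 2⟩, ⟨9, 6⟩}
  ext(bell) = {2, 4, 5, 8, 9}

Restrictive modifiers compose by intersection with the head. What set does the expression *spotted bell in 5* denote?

⟦in 5⟧ = {x : ⟨x, 5⟩ ∈ ⟦in⟧} = {1, 3, 4, 6, 7, 8}
⟦bell⟧ = {2, 4, 5, 8, 9}
… ∩ ⟦in 5⟧ = {2, 4, 5, 8, 9} ∩ {1, 3, 4, 6, 7, 8} = {4, 8}
… ∩ ⟦spotted⟧ = {4, 8} ∩ {2, 4, 7, 8, 9} = {4, 8}
So ⟦spotted bell in 5⟧ = {4, 8}.

{4, 8}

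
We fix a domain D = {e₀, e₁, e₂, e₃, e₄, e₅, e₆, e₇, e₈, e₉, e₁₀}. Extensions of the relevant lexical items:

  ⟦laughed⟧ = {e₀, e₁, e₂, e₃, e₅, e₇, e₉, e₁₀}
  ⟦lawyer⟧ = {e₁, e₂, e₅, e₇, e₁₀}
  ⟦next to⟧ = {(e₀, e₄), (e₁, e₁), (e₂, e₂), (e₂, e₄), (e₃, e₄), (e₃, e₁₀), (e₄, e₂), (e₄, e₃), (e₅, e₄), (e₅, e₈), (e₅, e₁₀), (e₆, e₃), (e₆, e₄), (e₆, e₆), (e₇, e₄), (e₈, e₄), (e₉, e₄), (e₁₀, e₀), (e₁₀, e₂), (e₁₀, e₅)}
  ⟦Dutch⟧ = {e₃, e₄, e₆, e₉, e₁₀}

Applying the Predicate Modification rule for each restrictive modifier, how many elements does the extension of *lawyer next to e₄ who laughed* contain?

3

⟦next to e₄⟧ = {x : ⟨x, e₄⟩ ∈ ⟦next to⟧} = {e₀, e₂, e₃, e₅, e₆, e₇, e₈, e₉}
⟦who laughed⟧ = ⟦laughed⟧ = {e₀, e₁, e₂, e₃, e₅, e₇, e₉, e₁₀}
⟦lawyer⟧ = {e₁, e₂, e₅, e₇, e₁₀}
… ∩ ⟦next to e₄⟧ = {e₁, e₂, e₅, e₇, e₁₀} ∩ {e₀, e₂, e₃, e₅, e₆, e₇, e₈, e₉} = {e₂, e₅, e₇}
… ∩ ⟦who laughed⟧ = {e₂, e₅, e₇} ∩ {e₀, e₁, e₂, e₃, e₅, e₇, e₉, e₁₀} = {e₂, e₅, e₇}
⟦lawyer next to e₄ who laughed⟧ = {e₂, e₅, e₇}, so the cardinality is 3.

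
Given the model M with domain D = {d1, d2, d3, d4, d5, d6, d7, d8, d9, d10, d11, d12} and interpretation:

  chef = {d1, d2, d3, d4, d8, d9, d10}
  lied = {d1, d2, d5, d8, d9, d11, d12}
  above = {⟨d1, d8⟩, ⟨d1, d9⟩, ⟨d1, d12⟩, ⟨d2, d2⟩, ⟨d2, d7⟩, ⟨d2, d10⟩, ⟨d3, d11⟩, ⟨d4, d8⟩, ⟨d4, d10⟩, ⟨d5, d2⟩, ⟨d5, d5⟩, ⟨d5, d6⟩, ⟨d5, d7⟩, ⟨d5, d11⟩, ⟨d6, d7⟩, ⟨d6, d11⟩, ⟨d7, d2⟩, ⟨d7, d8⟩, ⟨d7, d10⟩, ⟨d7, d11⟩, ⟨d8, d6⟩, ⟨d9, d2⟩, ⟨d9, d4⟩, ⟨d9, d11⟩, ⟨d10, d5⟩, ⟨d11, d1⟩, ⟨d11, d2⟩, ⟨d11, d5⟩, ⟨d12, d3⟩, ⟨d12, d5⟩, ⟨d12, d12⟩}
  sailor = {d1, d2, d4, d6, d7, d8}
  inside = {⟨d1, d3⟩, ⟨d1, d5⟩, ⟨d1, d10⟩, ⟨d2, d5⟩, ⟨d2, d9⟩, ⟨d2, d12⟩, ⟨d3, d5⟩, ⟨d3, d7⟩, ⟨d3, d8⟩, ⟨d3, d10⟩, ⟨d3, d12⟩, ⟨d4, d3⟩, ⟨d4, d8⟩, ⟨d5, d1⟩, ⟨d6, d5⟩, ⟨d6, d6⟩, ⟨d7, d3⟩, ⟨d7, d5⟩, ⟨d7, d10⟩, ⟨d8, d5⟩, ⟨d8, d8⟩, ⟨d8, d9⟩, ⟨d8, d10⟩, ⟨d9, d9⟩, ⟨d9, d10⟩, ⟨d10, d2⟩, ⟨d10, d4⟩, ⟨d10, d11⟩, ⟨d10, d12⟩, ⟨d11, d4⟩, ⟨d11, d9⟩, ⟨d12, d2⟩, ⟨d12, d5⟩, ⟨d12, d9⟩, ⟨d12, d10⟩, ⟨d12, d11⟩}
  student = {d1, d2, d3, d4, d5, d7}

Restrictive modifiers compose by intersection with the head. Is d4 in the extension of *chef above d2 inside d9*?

⟦above d2⟧ = {x : ⟨x, d2⟩ ∈ ⟦above⟧} = {d2, d5, d7, d9, d11}
⟦inside d9⟧ = {x : ⟨x, d9⟩ ∈ ⟦inside⟧} = {d2, d8, d9, d11, d12}
⟦chef⟧ = {d1, d2, d3, d4, d8, d9, d10}
… ∩ ⟦above d2⟧ = {d1, d2, d3, d4, d8, d9, d10} ∩ {d2, d5, d7, d9, d11} = {d2, d9}
… ∩ ⟦inside d9⟧ = {d2, d9} ∩ {d2, d8, d9, d11, d12} = {d2, d9}
⟦chef above d2 inside d9⟧ = {d2, d9}; d4 ∉ this set.

no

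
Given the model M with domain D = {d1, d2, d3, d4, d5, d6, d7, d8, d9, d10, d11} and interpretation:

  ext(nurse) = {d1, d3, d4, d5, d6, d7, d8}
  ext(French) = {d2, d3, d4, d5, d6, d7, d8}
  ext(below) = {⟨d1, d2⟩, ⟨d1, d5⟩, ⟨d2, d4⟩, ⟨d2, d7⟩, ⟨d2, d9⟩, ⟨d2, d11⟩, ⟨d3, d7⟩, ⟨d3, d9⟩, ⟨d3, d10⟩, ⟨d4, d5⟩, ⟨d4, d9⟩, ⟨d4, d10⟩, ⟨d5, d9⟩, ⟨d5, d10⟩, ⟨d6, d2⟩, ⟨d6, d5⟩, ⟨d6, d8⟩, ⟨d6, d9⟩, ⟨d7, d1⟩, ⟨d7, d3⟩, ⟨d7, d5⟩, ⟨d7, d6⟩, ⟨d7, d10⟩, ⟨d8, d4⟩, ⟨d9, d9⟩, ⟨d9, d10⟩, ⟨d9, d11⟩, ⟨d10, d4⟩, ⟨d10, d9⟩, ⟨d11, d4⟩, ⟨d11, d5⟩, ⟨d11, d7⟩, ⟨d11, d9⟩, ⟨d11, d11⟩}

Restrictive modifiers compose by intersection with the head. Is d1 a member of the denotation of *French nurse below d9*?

⟦below d9⟧ = {x : ⟨x, d9⟩ ∈ ⟦below⟧} = {d2, d3, d4, d5, d6, d9, d10, d11}
⟦nurse⟧ = {d1, d3, d4, d5, d6, d7, d8}
… ∩ ⟦below d9⟧ = {d1, d3, d4, d5, d6, d7, d8} ∩ {d2, d3, d4, d5, d6, d9, d10, d11} = {d3, d4, d5, d6}
… ∩ ⟦French⟧ = {d3, d4, d5, d6} ∩ {d2, d3, d4, d5, d6, d7, d8} = {d3, d4, d5, d6}
⟦French nurse below d9⟧ = {d3, d4, d5, d6}; d1 ∉ this set.

no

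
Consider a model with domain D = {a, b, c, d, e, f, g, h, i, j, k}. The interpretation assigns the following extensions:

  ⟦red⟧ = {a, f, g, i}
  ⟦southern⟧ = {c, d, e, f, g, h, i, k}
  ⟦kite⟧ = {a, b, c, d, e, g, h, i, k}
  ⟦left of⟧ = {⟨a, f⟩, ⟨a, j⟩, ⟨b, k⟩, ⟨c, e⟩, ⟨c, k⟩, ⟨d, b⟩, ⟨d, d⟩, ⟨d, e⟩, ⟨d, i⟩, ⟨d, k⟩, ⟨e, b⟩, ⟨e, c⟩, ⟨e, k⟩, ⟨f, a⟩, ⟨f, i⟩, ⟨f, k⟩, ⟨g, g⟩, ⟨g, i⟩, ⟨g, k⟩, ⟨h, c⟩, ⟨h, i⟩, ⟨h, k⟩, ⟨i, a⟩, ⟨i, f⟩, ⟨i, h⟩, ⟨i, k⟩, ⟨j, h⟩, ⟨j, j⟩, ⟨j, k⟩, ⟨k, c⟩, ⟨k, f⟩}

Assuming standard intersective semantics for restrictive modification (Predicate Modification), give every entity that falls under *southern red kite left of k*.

⟦left of k⟧ = {x : ⟨x, k⟩ ∈ ⟦left of⟧} = {b, c, d, e, f, g, h, i, j}
⟦kite⟧ = {a, b, c, d, e, g, h, i, k}
… ∩ ⟦left of k⟧ = {a, b, c, d, e, g, h, i, k} ∩ {b, c, d, e, f, g, h, i, j} = {b, c, d, e, g, h, i}
… ∩ ⟦southern⟧ = {b, c, d, e, g, h, i} ∩ {c, d, e, f, g, h, i, k} = {c, d, e, g, h, i}
… ∩ ⟦red⟧ = {c, d, e, g, h, i} ∩ {a, f, g, i} = {g, i}
So ⟦southern red kite left of k⟧ = {g, i}.

{g, i}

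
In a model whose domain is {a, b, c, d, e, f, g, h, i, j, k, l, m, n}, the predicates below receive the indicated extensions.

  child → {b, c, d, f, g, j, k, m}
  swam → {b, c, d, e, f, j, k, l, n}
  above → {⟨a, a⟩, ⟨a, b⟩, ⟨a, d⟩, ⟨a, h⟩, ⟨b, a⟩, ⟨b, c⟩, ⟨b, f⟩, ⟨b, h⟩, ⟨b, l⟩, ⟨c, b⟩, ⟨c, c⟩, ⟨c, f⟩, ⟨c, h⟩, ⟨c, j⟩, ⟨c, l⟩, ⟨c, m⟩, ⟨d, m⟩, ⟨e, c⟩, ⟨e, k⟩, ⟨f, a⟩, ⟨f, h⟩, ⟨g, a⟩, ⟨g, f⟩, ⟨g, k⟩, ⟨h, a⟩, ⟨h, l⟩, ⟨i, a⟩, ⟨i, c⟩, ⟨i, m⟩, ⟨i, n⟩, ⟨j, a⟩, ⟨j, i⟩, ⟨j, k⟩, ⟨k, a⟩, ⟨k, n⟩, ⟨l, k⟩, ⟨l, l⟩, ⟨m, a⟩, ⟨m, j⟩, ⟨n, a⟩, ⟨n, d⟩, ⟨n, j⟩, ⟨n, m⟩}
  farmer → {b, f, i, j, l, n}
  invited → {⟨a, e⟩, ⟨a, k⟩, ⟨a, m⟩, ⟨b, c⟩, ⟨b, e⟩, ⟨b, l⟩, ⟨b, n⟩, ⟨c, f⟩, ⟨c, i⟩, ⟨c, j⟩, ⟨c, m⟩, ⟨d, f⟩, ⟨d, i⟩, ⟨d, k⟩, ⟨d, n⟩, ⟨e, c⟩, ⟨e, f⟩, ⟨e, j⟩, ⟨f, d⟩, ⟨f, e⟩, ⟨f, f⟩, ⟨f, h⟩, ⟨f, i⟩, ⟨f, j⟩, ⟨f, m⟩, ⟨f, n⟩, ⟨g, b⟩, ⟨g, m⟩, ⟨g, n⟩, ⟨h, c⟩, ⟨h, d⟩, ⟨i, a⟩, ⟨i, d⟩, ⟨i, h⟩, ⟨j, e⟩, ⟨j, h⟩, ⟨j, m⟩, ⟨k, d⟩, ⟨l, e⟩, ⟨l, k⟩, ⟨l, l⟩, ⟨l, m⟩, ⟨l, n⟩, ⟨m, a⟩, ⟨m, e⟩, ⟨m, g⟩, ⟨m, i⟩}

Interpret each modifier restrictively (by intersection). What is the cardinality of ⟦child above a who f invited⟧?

⟦above a⟧ = {x : ⟨x, a⟩ ∈ ⟦above⟧} = {a, b, f, g, h, i, j, k, m, n}
⟦who f invited⟧ = {x : ⟨f, x⟩ ∈ ⟦invited⟧} = {d, e, f, h, i, j, m, n}
⟦child⟧ = {b, c, d, f, g, j, k, m}
… ∩ ⟦above a⟧ = {b, c, d, f, g, j, k, m} ∩ {a, b, f, g, h, i, j, k, m, n} = {b, f, g, j, k, m}
… ∩ ⟦who f invited⟧ = {b, f, g, j, k, m} ∩ {d, e, f, h, i, j, m, n} = {f, j, m}
⟦child above a who f invited⟧ = {f, j, m}, so the cardinality is 3.

3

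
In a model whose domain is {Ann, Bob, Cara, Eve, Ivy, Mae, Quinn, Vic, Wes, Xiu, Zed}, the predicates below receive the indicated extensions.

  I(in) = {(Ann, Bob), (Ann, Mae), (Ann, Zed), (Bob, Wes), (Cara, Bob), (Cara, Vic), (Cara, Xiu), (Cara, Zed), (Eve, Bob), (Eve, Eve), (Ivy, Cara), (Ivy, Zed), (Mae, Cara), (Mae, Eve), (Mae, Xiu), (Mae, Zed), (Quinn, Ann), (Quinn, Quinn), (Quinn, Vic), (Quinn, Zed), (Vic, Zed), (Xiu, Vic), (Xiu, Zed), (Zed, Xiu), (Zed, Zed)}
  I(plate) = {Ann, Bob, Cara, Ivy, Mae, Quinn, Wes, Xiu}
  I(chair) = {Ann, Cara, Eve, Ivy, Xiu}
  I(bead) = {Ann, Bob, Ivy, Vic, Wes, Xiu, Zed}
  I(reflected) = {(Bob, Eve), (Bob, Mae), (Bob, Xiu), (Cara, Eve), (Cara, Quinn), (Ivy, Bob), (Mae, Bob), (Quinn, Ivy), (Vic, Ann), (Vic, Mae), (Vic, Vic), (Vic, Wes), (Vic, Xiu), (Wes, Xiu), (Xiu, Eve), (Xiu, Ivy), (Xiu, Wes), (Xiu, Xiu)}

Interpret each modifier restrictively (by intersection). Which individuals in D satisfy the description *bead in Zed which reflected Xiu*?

{Vic, Xiu}

⟦in Zed⟧ = {x : ⟨x, Zed⟩ ∈ ⟦in⟧} = {Ann, Cara, Ivy, Mae, Quinn, Vic, Xiu, Zed}
⟦which reflected Xiu⟧ = {x : ⟨x, Xiu⟩ ∈ ⟦reflected⟧} = {Bob, Vic, Wes, Xiu}
⟦bead⟧ = {Ann, Bob, Ivy, Vic, Wes, Xiu, Zed}
… ∩ ⟦in Zed⟧ = {Ann, Bob, Ivy, Vic, Wes, Xiu, Zed} ∩ {Ann, Cara, Ivy, Mae, Quinn, Vic, Xiu, Zed} = {Ann, Ivy, Vic, Xiu, Zed}
… ∩ ⟦which reflected Xiu⟧ = {Ann, Ivy, Vic, Xiu, Zed} ∩ {Bob, Vic, Wes, Xiu} = {Vic, Xiu}
So ⟦bead in Zed which reflected Xiu⟧ = {Vic, Xiu}.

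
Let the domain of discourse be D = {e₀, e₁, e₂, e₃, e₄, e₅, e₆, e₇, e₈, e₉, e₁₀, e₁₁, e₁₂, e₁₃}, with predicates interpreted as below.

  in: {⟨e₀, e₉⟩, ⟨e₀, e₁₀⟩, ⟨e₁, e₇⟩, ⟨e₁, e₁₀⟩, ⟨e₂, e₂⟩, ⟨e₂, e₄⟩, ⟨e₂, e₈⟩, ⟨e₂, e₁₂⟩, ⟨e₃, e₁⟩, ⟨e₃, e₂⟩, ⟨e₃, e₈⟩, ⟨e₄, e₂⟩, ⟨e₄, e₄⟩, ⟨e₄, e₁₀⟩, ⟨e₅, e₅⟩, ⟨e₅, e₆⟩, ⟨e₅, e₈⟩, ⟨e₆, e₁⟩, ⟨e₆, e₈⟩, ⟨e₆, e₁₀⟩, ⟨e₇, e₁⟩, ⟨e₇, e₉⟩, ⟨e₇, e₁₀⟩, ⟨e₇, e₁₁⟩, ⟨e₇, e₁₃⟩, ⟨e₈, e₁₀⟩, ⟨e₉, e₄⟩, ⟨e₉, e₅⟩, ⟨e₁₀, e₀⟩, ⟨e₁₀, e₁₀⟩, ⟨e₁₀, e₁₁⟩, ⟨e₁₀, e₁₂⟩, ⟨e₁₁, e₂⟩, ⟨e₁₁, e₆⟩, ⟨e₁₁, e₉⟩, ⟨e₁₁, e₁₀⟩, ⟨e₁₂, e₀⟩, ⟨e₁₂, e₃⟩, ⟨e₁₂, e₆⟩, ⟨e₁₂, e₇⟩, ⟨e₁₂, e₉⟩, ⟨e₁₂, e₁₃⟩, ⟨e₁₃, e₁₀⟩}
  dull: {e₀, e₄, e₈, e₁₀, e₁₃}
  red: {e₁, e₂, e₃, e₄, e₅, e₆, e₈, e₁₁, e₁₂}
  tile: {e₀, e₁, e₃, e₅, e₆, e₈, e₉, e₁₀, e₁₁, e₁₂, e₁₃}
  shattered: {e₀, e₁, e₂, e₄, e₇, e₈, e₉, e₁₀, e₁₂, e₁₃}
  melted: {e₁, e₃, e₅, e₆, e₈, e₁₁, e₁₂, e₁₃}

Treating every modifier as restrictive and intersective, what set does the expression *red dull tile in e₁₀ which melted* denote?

⟦in e₁₀⟧ = {x : ⟨x, e₁₀⟩ ∈ ⟦in⟧} = {e₀, e₁, e₄, e₆, e₇, e₈, e₁₀, e₁₁, e₁₃}
⟦which melted⟧ = ⟦melted⟧ = {e₁, e₃, e₅, e₆, e₈, e₁₁, e₁₂, e₁₃}
⟦tile⟧ = {e₀, e₁, e₃, e₅, e₆, e₈, e₉, e₁₀, e₁₁, e₁₂, e₁₃}
… ∩ ⟦in e₁₀⟧ = {e₀, e₁, e₃, e₅, e₆, e₈, e₉, e₁₀, e₁₁, e₁₂, e₁₃} ∩ {e₀, e₁, e₄, e₆, e₇, e₈, e₁₀, e₁₁, e₁₃} = {e₀, e₁, e₆, e₈, e₁₀, e₁₁, e₁₃}
… ∩ ⟦which melted⟧ = {e₀, e₁, e₆, e₈, e₁₀, e₁₁, e₁₃} ∩ {e₁, e₃, e₅, e₆, e₈, e₁₁, e₁₂, e₁₃} = {e₁, e₆, e₈, e₁₁, e₁₃}
… ∩ ⟦red⟧ = {e₁, e₆, e₈, e₁₁, e₁₃} ∩ {e₁, e₂, e₃, e₄, e₅, e₆, e₈, e₁₁, e₁₂} = {e₁, e₆, e₈, e₁₁}
… ∩ ⟦dull⟧ = {e₁, e₆, e₈, e₁₁} ∩ {e₀, e₄, e₈, e₁₀, e₁₃} = {e₈}
So ⟦red dull tile in e₁₀ which melted⟧ = {e₈}.

{e₈}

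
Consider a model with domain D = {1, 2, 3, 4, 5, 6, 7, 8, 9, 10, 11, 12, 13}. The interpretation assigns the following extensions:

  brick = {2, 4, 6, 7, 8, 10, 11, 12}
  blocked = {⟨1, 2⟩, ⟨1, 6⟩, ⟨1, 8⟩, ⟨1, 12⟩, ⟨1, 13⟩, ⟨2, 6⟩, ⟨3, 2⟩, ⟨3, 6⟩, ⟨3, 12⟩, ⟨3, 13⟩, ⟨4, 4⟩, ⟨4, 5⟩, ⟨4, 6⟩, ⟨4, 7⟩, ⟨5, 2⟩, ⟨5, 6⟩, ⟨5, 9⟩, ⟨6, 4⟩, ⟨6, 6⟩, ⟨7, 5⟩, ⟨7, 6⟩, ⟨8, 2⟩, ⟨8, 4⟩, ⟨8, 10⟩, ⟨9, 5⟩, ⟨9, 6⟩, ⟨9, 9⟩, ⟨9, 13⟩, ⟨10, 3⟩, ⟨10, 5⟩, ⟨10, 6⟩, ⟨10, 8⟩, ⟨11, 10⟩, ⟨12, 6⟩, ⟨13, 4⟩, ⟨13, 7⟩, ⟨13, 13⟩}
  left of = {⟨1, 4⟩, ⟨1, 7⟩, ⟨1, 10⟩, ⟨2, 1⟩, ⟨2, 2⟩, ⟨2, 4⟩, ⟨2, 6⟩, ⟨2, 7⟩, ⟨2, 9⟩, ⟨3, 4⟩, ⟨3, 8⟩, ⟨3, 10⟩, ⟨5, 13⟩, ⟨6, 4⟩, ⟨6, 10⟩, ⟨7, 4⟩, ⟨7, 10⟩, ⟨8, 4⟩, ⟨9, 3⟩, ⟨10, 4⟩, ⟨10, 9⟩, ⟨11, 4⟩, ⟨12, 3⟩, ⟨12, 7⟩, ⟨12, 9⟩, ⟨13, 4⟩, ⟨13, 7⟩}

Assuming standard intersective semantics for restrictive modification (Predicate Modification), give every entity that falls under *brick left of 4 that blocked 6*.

⟦left of 4⟧ = {x : ⟨x, 4⟩ ∈ ⟦left of⟧} = {1, 2, 3, 6, 7, 8, 10, 11, 13}
⟦that blocked 6⟧ = {x : ⟨x, 6⟩ ∈ ⟦blocked⟧} = {1, 2, 3, 4, 5, 6, 7, 9, 10, 12}
⟦brick⟧ = {2, 4, 6, 7, 8, 10, 11, 12}
… ∩ ⟦left of 4⟧ = {2, 4, 6, 7, 8, 10, 11, 12} ∩ {1, 2, 3, 6, 7, 8, 10, 11, 13} = {2, 6, 7, 8, 10, 11}
… ∩ ⟦that blocked 6⟧ = {2, 6, 7, 8, 10, 11} ∩ {1, 2, 3, 4, 5, 6, 7, 9, 10, 12} = {2, 6, 7, 10}
So ⟦brick left of 4 that blocked 6⟧ = {2, 6, 7, 10}.

{2, 6, 7, 10}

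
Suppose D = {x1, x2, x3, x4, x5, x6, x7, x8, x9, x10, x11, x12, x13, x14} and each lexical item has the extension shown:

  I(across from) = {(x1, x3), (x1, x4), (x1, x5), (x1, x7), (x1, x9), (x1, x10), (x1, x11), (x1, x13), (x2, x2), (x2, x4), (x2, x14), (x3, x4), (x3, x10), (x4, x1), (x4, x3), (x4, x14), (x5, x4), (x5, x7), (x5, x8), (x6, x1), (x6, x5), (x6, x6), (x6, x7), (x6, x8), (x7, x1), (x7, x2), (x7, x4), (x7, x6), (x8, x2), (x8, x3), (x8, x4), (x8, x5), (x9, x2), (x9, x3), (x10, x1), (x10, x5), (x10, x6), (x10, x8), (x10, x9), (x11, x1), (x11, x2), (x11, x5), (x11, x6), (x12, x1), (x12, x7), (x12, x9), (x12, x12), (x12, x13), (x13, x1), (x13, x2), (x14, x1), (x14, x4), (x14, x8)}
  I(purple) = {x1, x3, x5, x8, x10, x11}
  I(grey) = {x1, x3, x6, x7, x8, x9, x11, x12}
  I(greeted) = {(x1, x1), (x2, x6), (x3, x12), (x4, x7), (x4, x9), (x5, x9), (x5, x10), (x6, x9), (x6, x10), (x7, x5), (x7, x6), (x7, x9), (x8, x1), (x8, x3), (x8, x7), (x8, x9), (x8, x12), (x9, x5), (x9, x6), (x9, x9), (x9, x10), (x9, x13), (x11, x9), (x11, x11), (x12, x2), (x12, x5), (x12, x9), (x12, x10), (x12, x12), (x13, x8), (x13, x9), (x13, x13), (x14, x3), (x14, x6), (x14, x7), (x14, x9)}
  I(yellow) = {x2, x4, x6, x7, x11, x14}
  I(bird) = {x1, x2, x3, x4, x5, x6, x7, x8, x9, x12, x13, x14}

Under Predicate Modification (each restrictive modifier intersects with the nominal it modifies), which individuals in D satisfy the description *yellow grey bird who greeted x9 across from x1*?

{x6, x7}

⟦who greeted x9⟧ = {x : ⟨x, x9⟩ ∈ ⟦greeted⟧} = {x4, x5, x6, x7, x8, x9, x11, x12, x13, x14}
⟦across from x1⟧ = {x : ⟨x, x1⟩ ∈ ⟦across from⟧} = {x4, x6, x7, x10, x11, x12, x13, x14}
⟦bird⟧ = {x1, x2, x3, x4, x5, x6, x7, x8, x9, x12, x13, x14}
… ∩ ⟦who greeted x9⟧ = {x1, x2, x3, x4, x5, x6, x7, x8, x9, x12, x13, x14} ∩ {x4, x5, x6, x7, x8, x9, x11, x12, x13, x14} = {x4, x5, x6, x7, x8, x9, x12, x13, x14}
… ∩ ⟦across from x1⟧ = {x4, x5, x6, x7, x8, x9, x12, x13, x14} ∩ {x4, x6, x7, x10, x11, x12, x13, x14} = {x4, x6, x7, x12, x13, x14}
… ∩ ⟦yellow⟧ = {x4, x6, x7, x12, x13, x14} ∩ {x2, x4, x6, x7, x11, x14} = {x4, x6, x7, x14}
… ∩ ⟦grey⟧ = {x4, x6, x7, x14} ∩ {x1, x3, x6, x7, x8, x9, x11, x12} = {x6, x7}
So ⟦yellow grey bird who greeted x9 across from x1⟧ = {x6, x7}.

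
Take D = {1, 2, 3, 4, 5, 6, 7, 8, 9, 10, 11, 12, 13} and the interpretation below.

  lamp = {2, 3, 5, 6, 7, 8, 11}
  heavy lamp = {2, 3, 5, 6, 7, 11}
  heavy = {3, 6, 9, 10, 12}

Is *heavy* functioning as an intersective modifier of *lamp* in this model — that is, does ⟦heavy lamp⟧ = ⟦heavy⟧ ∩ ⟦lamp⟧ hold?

⟦heavy⟧ ∩ ⟦lamp⟧ = {3, 6, 9, 10, 12} ∩ {2, 3, 5, 6, 7, 8, 11} = {3, 6}
Observed ⟦heavy lamp⟧ = {2, 3, 5, 6, 7, 11}.
These differ, so the modifier is not intersective in this model.

no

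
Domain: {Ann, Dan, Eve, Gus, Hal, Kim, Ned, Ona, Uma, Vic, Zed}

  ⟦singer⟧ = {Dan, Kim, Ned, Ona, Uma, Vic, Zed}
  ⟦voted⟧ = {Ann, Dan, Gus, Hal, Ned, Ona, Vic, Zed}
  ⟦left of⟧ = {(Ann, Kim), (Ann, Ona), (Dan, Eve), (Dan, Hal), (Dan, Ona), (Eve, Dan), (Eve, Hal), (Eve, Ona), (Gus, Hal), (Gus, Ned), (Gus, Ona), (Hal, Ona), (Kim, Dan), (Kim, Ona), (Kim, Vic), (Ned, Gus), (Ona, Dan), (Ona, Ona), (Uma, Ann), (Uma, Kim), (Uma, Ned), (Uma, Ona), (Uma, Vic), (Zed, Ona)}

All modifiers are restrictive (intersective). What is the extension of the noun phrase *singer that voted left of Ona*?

⟦that voted⟧ = ⟦voted⟧ = {Ann, Dan, Gus, Hal, Ned, Ona, Vic, Zed}
⟦left of Ona⟧ = {x : ⟨x, Ona⟩ ∈ ⟦left of⟧} = {Ann, Dan, Eve, Gus, Hal, Kim, Ona, Uma, Zed}
⟦singer⟧ = {Dan, Kim, Ned, Ona, Uma, Vic, Zed}
… ∩ ⟦that voted⟧ = {Dan, Kim, Ned, Ona, Uma, Vic, Zed} ∩ {Ann, Dan, Gus, Hal, Ned, Ona, Vic, Zed} = {Dan, Ned, Ona, Vic, Zed}
… ∩ ⟦left of Ona⟧ = {Dan, Ned, Ona, Vic, Zed} ∩ {Ann, Dan, Eve, Gus, Hal, Kim, Ona, Uma, Zed} = {Dan, Ona, Zed}
So ⟦singer that voted left of Ona⟧ = {Dan, Ona, Zed}.

{Dan, Ona, Zed}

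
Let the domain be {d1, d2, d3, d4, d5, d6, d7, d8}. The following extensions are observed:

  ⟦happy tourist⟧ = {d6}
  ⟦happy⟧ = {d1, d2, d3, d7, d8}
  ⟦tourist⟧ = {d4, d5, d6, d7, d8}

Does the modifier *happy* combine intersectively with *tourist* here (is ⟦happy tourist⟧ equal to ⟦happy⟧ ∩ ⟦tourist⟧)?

⟦happy⟧ ∩ ⟦tourist⟧ = {d1, d2, d3, d7, d8} ∩ {d4, d5, d6, d7, d8} = {d7, d8}
Observed ⟦happy tourist⟧ = {d6}.
These differ, so the modifier is not intersective in this model.

no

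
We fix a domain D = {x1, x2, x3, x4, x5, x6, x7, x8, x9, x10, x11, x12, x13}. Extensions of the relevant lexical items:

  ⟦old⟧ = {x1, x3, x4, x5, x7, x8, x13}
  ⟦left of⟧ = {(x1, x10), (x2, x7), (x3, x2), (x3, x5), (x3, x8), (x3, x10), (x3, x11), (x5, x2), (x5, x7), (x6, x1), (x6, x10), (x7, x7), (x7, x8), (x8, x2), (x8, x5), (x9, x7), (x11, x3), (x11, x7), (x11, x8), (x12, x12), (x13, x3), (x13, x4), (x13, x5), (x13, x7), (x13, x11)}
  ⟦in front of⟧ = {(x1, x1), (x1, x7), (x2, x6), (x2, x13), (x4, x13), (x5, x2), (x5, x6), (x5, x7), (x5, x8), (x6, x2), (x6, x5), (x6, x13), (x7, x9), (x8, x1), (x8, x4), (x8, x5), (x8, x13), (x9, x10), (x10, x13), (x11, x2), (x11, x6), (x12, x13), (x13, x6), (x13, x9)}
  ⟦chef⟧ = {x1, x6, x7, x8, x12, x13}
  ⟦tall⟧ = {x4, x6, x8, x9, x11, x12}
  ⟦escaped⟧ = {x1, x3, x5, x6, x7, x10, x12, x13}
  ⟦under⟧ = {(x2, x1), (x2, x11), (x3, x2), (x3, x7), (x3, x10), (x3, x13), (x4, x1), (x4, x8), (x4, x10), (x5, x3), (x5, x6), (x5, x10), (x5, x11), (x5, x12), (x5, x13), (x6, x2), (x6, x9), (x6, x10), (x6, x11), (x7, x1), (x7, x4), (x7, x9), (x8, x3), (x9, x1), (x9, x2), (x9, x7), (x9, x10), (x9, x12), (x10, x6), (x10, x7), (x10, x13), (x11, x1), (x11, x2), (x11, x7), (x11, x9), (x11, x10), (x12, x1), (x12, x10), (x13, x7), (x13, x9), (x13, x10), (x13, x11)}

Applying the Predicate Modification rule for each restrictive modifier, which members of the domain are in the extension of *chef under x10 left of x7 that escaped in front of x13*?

{}

⟦under x10⟧ = {x : ⟨x, x10⟩ ∈ ⟦under⟧} = {x3, x4, x5, x6, x9, x11, x12, x13}
⟦left of x7⟧ = {x : ⟨x, x7⟩ ∈ ⟦left of⟧} = {x2, x5, x7, x9, x11, x13}
⟦that escaped⟧ = ⟦escaped⟧ = {x1, x3, x5, x6, x7, x10, x12, x13}
⟦in front of x13⟧ = {x : ⟨x, x13⟩ ∈ ⟦in front of⟧} = {x2, x4, x6, x8, x10, x12}
⟦chef⟧ = {x1, x6, x7, x8, x12, x13}
… ∩ ⟦under x10⟧ = {x1, x6, x7, x8, x12, x13} ∩ {x3, x4, x5, x6, x9, x11, x12, x13} = {x6, x12, x13}
… ∩ ⟦left of x7⟧ = {x6, x12, x13} ∩ {x2, x5, x7, x9, x11, x13} = {x13}
… ∩ ⟦that escaped⟧ = {x13} ∩ {x1, x3, x5, x6, x7, x10, x12, x13} = {x13}
… ∩ ⟦in front of x13⟧ = {x13} ∩ {x2, x4, x6, x8, x10, x12} = ∅
So ⟦chef under x10 left of x7 that escaped in front of x13⟧ = {}.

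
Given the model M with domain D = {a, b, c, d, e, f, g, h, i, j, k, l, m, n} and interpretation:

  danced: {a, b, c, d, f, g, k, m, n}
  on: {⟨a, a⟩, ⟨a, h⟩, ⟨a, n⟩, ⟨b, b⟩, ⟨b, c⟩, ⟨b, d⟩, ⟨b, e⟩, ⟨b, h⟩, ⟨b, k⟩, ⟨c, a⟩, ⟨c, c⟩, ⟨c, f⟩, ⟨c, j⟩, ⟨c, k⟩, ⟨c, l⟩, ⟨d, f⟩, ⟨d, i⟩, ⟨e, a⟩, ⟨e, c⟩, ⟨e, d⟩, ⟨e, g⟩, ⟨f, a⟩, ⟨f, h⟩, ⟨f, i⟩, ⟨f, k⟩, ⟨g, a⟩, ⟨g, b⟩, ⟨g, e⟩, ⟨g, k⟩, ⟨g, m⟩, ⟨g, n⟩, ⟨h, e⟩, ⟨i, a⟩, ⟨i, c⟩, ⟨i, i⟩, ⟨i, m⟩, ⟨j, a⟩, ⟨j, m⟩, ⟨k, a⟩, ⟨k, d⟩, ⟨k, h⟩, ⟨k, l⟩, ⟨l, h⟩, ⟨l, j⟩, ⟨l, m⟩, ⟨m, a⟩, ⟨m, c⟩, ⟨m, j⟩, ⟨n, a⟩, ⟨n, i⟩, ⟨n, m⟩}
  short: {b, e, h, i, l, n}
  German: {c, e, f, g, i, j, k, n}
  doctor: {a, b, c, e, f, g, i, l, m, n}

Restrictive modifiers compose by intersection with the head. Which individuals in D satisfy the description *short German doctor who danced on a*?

⟦who danced⟧ = ⟦danced⟧ = {a, b, c, d, f, g, k, m, n}
⟦on a⟧ = {x : ⟨x, a⟩ ∈ ⟦on⟧} = {a, c, e, f, g, i, j, k, m, n}
⟦doctor⟧ = {a, b, c, e, f, g, i, l, m, n}
… ∩ ⟦who danced⟧ = {a, b, c, e, f, g, i, l, m, n} ∩ {a, b, c, d, f, g, k, m, n} = {a, b, c, f, g, m, n}
… ∩ ⟦on a⟧ = {a, b, c, f, g, m, n} ∩ {a, c, e, f, g, i, j, k, m, n} = {a, c, f, g, m, n}
… ∩ ⟦short⟧ = {a, c, f, g, m, n} ∩ {b, e, h, i, l, n} = {n}
… ∩ ⟦German⟧ = {n} ∩ {c, e, f, g, i, j, k, n} = {n}
So ⟦short German doctor who danced on a⟧ = {n}.

{n}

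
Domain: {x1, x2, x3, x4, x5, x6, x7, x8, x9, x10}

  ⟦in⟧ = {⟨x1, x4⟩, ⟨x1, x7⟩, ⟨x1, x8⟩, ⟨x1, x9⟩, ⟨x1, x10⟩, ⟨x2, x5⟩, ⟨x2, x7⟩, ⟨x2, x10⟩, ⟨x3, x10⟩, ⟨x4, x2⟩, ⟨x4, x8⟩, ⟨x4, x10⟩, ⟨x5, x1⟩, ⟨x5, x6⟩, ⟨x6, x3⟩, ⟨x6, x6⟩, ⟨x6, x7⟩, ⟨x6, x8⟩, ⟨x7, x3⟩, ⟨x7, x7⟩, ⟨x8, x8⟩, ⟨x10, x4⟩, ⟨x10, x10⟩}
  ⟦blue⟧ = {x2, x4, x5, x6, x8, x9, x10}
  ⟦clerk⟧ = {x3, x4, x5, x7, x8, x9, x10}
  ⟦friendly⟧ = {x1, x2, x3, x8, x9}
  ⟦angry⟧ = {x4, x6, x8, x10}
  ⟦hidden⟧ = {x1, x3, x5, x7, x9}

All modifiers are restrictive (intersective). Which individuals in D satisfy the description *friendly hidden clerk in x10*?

⟦in x10⟧ = {x : ⟨x, x10⟩ ∈ ⟦in⟧} = {x1, x2, x3, x4, x10}
⟦clerk⟧ = {x3, x4, x5, x7, x8, x9, x10}
… ∩ ⟦in x10⟧ = {x3, x4, x5, x7, x8, x9, x10} ∩ {x1, x2, x3, x4, x10} = {x3, x4, x10}
… ∩ ⟦friendly⟧ = {x3, x4, x10} ∩ {x1, x2, x3, x8, x9} = {x3}
… ∩ ⟦hidden⟧ = {x3} ∩ {x1, x3, x5, x7, x9} = {x3}
So ⟦friendly hidden clerk in x10⟧ = {x3}.

{x3}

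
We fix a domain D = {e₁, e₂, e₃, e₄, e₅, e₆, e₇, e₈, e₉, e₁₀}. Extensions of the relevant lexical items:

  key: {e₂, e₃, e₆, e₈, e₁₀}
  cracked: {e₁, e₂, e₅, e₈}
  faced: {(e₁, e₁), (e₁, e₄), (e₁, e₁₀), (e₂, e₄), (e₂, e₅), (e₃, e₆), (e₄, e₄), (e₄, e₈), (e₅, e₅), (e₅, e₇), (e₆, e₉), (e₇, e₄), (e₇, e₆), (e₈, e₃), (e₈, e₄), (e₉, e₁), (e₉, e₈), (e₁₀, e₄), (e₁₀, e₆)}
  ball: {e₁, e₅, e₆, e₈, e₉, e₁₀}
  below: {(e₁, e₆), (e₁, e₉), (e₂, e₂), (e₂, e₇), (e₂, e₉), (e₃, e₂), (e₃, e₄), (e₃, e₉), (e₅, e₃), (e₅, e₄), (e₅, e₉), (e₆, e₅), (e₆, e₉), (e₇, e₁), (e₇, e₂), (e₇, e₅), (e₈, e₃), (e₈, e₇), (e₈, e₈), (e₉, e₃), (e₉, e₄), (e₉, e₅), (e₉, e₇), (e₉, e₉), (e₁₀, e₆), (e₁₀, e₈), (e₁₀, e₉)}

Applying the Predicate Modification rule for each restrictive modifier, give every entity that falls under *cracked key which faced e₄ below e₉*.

⟦which faced e₄⟧ = {x : ⟨x, e₄⟩ ∈ ⟦faced⟧} = {e₁, e₂, e₄, e₇, e₈, e₁₀}
⟦below e₉⟧ = {x : ⟨x, e₉⟩ ∈ ⟦below⟧} = {e₁, e₂, e₃, e₅, e₆, e₉, e₁₀}
⟦key⟧ = {e₂, e₃, e₆, e₈, e₁₀}
… ∩ ⟦which faced e₄⟧ = {e₂, e₃, e₆, e₈, e₁₀} ∩ {e₁, e₂, e₄, e₇, e₈, e₁₀} = {e₂, e₈, e₁₀}
… ∩ ⟦below e₉⟧ = {e₂, e₈, e₁₀} ∩ {e₁, e₂, e₃, e₅, e₆, e₉, e₁₀} = {e₂, e₁₀}
… ∩ ⟦cracked⟧ = {e₂, e₁₀} ∩ {e₁, e₂, e₅, e₈} = {e₂}
So ⟦cracked key which faced e₄ below e₉⟧ = {e₂}.

{e₂}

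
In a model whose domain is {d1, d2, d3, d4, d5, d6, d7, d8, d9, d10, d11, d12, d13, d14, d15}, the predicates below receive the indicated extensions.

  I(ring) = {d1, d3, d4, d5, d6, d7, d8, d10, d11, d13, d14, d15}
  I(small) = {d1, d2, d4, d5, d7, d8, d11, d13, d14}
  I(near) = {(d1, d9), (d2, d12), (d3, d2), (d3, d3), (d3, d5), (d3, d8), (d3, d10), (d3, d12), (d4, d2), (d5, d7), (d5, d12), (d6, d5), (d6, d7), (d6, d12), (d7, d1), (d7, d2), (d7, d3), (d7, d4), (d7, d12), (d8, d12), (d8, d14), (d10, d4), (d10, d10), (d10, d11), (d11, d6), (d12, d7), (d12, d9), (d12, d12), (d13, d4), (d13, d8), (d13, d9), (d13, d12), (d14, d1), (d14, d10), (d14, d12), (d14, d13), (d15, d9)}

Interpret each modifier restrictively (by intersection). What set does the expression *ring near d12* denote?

{d3, d5, d6, d7, d8, d13, d14}

⟦near d12⟧ = {x : ⟨x, d12⟩ ∈ ⟦near⟧} = {d2, d3, d5, d6, d7, d8, d12, d13, d14}
⟦ring⟧ = {d1, d3, d4, d5, d6, d7, d8, d10, d11, d13, d14, d15}
… ∩ ⟦near d12⟧ = {d1, d3, d4, d5, d6, d7, d8, d10, d11, d13, d14, d15} ∩ {d2, d3, d5, d6, d7, d8, d12, d13, d14} = {d3, d5, d6, d7, d8, d13, d14}
So ⟦ring near d12⟧ = {d3, d5, d6, d7, d8, d13, d14}.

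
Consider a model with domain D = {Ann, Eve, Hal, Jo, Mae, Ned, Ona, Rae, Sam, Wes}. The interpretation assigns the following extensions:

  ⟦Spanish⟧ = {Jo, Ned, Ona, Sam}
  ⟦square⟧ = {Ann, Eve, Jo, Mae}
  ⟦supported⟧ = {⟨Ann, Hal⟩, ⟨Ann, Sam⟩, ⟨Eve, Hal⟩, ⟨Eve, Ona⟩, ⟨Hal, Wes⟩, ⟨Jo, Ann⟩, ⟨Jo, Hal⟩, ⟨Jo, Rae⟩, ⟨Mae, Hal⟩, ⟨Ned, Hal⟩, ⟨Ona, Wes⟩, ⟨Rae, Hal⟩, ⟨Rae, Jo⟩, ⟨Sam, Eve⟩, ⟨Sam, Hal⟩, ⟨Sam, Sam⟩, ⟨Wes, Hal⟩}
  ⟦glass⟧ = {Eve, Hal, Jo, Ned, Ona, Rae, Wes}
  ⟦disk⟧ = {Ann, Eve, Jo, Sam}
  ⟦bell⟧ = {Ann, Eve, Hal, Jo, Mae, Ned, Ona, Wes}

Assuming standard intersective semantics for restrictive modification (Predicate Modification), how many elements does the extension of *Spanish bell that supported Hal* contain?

2

⟦that supported Hal⟧ = {x : ⟨x, Hal⟩ ∈ ⟦supported⟧} = {Ann, Eve, Jo, Mae, Ned, Rae, Sam, Wes}
⟦bell⟧ = {Ann, Eve, Hal, Jo, Mae, Ned, Ona, Wes}
… ∩ ⟦that supported Hal⟧ = {Ann, Eve, Hal, Jo, Mae, Ned, Ona, Wes} ∩ {Ann, Eve, Jo, Mae, Ned, Rae, Sam, Wes} = {Ann, Eve, Jo, Mae, Ned, Wes}
… ∩ ⟦Spanish⟧ = {Ann, Eve, Jo, Mae, Ned, Wes} ∩ {Jo, Ned, Ona, Sam} = {Jo, Ned}
⟦Spanish bell that supported Hal⟧ = {Jo, Ned}, so the cardinality is 2.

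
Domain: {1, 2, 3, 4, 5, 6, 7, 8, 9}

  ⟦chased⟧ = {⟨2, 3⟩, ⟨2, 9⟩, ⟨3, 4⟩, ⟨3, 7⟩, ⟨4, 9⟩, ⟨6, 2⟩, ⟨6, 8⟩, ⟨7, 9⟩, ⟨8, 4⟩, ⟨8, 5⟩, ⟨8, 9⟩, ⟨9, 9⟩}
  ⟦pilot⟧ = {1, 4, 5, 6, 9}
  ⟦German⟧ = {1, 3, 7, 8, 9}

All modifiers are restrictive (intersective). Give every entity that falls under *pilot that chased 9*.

{4, 9}

⟦that chased 9⟧ = {x : ⟨x, 9⟩ ∈ ⟦chased⟧} = {2, 4, 7, 8, 9}
⟦pilot⟧ = {1, 4, 5, 6, 9}
… ∩ ⟦that chased 9⟧ = {1, 4, 5, 6, 9} ∩ {2, 4, 7, 8, 9} = {4, 9}
So ⟦pilot that chased 9⟧ = {4, 9}.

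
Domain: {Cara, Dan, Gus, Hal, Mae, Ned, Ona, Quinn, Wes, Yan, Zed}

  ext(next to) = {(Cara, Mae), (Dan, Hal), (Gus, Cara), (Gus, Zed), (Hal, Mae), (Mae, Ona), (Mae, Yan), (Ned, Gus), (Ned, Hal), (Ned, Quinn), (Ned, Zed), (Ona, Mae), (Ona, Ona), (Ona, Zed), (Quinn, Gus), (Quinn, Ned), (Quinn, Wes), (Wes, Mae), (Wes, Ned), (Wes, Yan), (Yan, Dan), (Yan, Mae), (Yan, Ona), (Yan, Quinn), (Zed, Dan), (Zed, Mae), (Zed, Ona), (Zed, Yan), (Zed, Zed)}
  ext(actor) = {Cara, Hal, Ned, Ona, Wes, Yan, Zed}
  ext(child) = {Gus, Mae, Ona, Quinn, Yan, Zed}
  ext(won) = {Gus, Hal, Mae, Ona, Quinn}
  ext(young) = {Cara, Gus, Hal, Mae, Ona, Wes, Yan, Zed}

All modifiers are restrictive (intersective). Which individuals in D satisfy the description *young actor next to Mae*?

⟦next to Mae⟧ = {x : ⟨x, Mae⟩ ∈ ⟦next to⟧} = {Cara, Hal, Ona, Wes, Yan, Zed}
⟦actor⟧ = {Cara, Hal, Ned, Ona, Wes, Yan, Zed}
… ∩ ⟦next to Mae⟧ = {Cara, Hal, Ned, Ona, Wes, Yan, Zed} ∩ {Cara, Hal, Ona, Wes, Yan, Zed} = {Cara, Hal, Ona, Wes, Yan, Zed}
… ∩ ⟦young⟧ = {Cara, Hal, Ona, Wes, Yan, Zed} ∩ {Cara, Gus, Hal, Mae, Ona, Wes, Yan, Zed} = {Cara, Hal, Ona, Wes, Yan, Zed}
So ⟦young actor next to Mae⟧ = {Cara, Hal, Ona, Wes, Yan, Zed}.

{Cara, Hal, Ona, Wes, Yan, Zed}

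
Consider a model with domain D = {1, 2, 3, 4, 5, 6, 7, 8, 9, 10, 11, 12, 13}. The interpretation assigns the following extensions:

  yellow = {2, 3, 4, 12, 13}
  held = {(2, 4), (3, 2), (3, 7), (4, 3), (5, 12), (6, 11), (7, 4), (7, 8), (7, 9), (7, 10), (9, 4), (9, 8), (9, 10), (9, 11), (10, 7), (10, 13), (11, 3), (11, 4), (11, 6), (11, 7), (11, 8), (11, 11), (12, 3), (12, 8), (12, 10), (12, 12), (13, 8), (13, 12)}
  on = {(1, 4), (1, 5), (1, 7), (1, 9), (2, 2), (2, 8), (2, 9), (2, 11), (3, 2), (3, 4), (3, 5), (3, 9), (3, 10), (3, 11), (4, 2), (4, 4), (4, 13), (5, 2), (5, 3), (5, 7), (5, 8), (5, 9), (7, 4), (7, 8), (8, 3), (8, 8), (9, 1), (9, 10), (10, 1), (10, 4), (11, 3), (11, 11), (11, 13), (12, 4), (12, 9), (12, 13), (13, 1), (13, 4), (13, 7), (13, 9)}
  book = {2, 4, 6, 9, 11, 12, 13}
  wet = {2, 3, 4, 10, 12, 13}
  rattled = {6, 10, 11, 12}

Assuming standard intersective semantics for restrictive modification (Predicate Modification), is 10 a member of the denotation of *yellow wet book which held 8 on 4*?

⟦which held 8⟧ = {x : ⟨x, 8⟩ ∈ ⟦held⟧} = {7, 9, 11, 12, 13}
⟦on 4⟧ = {x : ⟨x, 4⟩ ∈ ⟦on⟧} = {1, 3, 4, 7, 10, 12, 13}
⟦book⟧ = {2, 4, 6, 9, 11, 12, 13}
… ∩ ⟦which held 8⟧ = {2, 4, 6, 9, 11, 12, 13} ∩ {7, 9, 11, 12, 13} = {9, 11, 12, 13}
… ∩ ⟦on 4⟧ = {9, 11, 12, 13} ∩ {1, 3, 4, 7, 10, 12, 13} = {12, 13}
… ∩ ⟦yellow⟧ = {12, 13} ∩ {2, 3, 4, 12, 13} = {12, 13}
… ∩ ⟦wet⟧ = {12, 13} ∩ {2, 3, 4, 10, 12, 13} = {12, 13}
⟦yellow wet book which held 8 on 4⟧ = {12, 13}; 10 ∉ this set.

no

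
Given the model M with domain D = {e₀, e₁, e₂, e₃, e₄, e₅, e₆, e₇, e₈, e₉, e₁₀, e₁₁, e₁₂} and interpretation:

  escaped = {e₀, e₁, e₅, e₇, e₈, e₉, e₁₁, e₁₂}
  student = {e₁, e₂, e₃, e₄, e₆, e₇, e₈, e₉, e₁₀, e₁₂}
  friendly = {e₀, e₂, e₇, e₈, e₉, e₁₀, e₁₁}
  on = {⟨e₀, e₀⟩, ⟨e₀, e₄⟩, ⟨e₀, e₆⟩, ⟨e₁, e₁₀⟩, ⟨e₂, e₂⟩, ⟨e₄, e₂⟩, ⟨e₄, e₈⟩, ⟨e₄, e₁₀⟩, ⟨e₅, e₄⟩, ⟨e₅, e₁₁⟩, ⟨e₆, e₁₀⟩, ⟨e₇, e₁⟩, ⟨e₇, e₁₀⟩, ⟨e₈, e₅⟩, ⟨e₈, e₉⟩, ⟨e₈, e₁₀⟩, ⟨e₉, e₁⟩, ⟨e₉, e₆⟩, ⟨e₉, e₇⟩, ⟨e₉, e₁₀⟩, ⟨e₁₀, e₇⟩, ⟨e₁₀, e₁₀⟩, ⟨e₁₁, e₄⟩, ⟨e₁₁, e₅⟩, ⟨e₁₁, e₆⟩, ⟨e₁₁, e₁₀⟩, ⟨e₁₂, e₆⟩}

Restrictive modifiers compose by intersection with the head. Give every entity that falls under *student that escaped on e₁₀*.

⟦that escaped⟧ = ⟦escaped⟧ = {e₀, e₁, e₅, e₇, e₈, e₉, e₁₁, e₁₂}
⟦on e₁₀⟧ = {x : ⟨x, e₁₀⟩ ∈ ⟦on⟧} = {e₁, e₄, e₆, e₇, e₈, e₉, e₁₀, e₁₁}
⟦student⟧ = {e₁, e₂, e₃, e₄, e₆, e₇, e₈, e₉, e₁₀, e₁₂}
… ∩ ⟦that escaped⟧ = {e₁, e₂, e₃, e₄, e₆, e₇, e₈, e₉, e₁₀, e₁₂} ∩ {e₀, e₁, e₅, e₇, e₈, e₉, e₁₁, e₁₂} = {e₁, e₇, e₈, e₉, e₁₂}
… ∩ ⟦on e₁₀⟧ = {e₁, e₇, e₈, e₉, e₁₂} ∩ {e₁, e₄, e₆, e₇, e₈, e₉, e₁₀, e₁₁} = {e₁, e₇, e₈, e₉}
So ⟦student that escaped on e₁₀⟧ = {e₁, e₇, e₈, e₉}.

{e₁, e₇, e₈, e₉}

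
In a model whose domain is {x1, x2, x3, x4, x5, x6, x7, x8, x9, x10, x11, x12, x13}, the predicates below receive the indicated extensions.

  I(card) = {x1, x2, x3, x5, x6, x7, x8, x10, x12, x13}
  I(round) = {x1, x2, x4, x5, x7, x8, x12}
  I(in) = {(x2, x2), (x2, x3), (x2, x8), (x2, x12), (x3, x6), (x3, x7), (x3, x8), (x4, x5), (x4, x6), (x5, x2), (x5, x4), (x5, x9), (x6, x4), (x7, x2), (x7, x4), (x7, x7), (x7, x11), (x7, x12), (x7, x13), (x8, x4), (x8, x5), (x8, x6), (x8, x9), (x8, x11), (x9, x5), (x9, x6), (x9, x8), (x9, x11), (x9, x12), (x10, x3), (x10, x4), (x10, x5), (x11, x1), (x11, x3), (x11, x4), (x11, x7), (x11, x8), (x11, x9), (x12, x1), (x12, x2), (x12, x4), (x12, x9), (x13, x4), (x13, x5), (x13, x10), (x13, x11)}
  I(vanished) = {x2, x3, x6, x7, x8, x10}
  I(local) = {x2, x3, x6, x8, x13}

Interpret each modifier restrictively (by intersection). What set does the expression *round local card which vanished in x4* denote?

{x8}

⟦which vanished⟧ = ⟦vanished⟧ = {x2, x3, x6, x7, x8, x10}
⟦in x4⟧ = {x : ⟨x, x4⟩ ∈ ⟦in⟧} = {x5, x6, x7, x8, x10, x11, x12, x13}
⟦card⟧ = {x1, x2, x3, x5, x6, x7, x8, x10, x12, x13}
… ∩ ⟦which vanished⟧ = {x1, x2, x3, x5, x6, x7, x8, x10, x12, x13} ∩ {x2, x3, x6, x7, x8, x10} = {x2, x3, x6, x7, x8, x10}
… ∩ ⟦in x4⟧ = {x2, x3, x6, x7, x8, x10} ∩ {x5, x6, x7, x8, x10, x11, x12, x13} = {x6, x7, x8, x10}
… ∩ ⟦round⟧ = {x6, x7, x8, x10} ∩ {x1, x2, x4, x5, x7, x8, x12} = {x7, x8}
… ∩ ⟦local⟧ = {x7, x8} ∩ {x2, x3, x6, x8, x13} = {x8}
So ⟦round local card which vanished in x4⟧ = {x8}.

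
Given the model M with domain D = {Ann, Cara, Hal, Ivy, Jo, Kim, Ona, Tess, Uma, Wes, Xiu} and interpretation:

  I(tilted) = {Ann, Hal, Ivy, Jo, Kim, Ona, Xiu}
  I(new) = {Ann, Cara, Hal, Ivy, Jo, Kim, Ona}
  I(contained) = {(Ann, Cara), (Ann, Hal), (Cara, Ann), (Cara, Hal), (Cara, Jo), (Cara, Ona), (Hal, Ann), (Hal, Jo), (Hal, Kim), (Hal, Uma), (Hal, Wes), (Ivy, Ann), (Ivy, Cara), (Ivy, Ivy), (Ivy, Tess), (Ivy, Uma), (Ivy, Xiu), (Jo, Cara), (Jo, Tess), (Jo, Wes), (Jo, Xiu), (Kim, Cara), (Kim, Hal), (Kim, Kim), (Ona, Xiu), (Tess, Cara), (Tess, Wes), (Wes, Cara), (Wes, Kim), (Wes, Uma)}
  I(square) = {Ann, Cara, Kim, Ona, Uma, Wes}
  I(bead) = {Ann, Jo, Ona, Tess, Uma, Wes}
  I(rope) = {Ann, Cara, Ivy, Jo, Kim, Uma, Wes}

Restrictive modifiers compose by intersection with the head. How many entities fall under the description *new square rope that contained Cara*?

⟦that contained Cara⟧ = {x : ⟨x, Cara⟩ ∈ ⟦contained⟧} = {Ann, Ivy, Jo, Kim, Tess, Wes}
⟦rope⟧ = {Ann, Cara, Ivy, Jo, Kim, Uma, Wes}
… ∩ ⟦that contained Cara⟧ = {Ann, Cara, Ivy, Jo, Kim, Uma, Wes} ∩ {Ann, Ivy, Jo, Kim, Tess, Wes} = {Ann, Ivy, Jo, Kim, Wes}
… ∩ ⟦new⟧ = {Ann, Ivy, Jo, Kim, Wes} ∩ {Ann, Cara, Hal, Ivy, Jo, Kim, Ona} = {Ann, Ivy, Jo, Kim}
… ∩ ⟦square⟧ = {Ann, Ivy, Jo, Kim} ∩ {Ann, Cara, Kim, Ona, Uma, Wes} = {Ann, Kim}
⟦new square rope that contained Cara⟧ = {Ann, Kim}, so the cardinality is 2.

2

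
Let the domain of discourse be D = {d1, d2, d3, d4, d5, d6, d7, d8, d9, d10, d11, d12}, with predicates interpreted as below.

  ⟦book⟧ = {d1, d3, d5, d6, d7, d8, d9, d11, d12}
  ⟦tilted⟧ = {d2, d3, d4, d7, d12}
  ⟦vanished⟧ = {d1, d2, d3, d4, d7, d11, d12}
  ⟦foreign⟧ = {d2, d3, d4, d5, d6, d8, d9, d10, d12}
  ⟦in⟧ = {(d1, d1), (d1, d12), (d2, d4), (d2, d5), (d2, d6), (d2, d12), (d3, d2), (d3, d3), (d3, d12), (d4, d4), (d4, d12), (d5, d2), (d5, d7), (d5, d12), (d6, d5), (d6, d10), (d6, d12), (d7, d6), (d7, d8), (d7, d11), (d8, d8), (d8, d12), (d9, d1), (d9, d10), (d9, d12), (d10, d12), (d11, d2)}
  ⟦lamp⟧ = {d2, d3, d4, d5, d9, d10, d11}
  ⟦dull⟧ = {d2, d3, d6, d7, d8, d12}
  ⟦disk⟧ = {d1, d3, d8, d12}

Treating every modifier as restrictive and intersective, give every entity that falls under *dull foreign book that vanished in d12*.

⟦that vanished⟧ = ⟦vanished⟧ = {d1, d2, d3, d4, d7, d11, d12}
⟦in d12⟧ = {x : ⟨x, d12⟩ ∈ ⟦in⟧} = {d1, d2, d3, d4, d5, d6, d8, d9, d10}
⟦book⟧ = {d1, d3, d5, d6, d7, d8, d9, d11, d12}
… ∩ ⟦that vanished⟧ = {d1, d3, d5, d6, d7, d8, d9, d11, d12} ∩ {d1, d2, d3, d4, d7, d11, d12} = {d1, d3, d7, d11, d12}
… ∩ ⟦in d12⟧ = {d1, d3, d7, d11, d12} ∩ {d1, d2, d3, d4, d5, d6, d8, d9, d10} = {d1, d3}
… ∩ ⟦dull⟧ = {d1, d3} ∩ {d2, d3, d6, d7, d8, d12} = {d3}
… ∩ ⟦foreign⟧ = {d3} ∩ {d2, d3, d4, d5, d6, d8, d9, d10, d12} = {d3}
So ⟦dull foreign book that vanished in d12⟧ = {d3}.

{d3}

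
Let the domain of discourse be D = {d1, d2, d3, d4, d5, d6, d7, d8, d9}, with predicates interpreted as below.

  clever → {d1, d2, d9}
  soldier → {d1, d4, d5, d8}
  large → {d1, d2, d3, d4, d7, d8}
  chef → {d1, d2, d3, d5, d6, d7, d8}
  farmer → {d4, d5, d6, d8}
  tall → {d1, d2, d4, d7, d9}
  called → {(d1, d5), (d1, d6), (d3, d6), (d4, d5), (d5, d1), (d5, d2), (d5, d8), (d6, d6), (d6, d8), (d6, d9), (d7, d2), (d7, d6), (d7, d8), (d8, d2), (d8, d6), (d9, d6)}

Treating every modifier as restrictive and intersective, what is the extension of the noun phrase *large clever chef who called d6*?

{d1}

⟦who called d6⟧ = {x : ⟨x, d6⟩ ∈ ⟦called⟧} = {d1, d3, d6, d7, d8, d9}
⟦chef⟧ = {d1, d2, d3, d5, d6, d7, d8}
… ∩ ⟦who called d6⟧ = {d1, d2, d3, d5, d6, d7, d8} ∩ {d1, d3, d6, d7, d8, d9} = {d1, d3, d6, d7, d8}
… ∩ ⟦large⟧ = {d1, d3, d6, d7, d8} ∩ {d1, d2, d3, d4, d7, d8} = {d1, d3, d7, d8}
… ∩ ⟦clever⟧ = {d1, d3, d7, d8} ∩ {d1, d2, d9} = {d1}
So ⟦large clever chef who called d6⟧ = {d1}.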